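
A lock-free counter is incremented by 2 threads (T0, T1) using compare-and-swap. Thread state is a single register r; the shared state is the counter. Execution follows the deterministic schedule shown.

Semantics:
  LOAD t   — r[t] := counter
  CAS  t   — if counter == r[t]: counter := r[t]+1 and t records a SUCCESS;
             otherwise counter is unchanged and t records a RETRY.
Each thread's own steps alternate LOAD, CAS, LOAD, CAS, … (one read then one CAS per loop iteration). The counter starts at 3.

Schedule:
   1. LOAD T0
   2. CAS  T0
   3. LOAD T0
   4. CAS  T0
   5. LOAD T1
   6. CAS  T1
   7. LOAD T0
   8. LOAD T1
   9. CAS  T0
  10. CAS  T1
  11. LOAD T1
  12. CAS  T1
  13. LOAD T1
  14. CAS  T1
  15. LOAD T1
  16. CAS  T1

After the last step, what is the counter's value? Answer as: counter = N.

counter = 10

step 1: T0 LOAD ⇒ load; ctr=3 reg=3
step 2: T0 CAS ⇒ ok; ctr=4 reg=3
step 3: T0 LOAD ⇒ load; ctr=4 reg=4
step 4: T0 CAS ⇒ ok; ctr=5 reg=4
step 5: T1 LOAD ⇒ load; ctr=5 reg=5
step 6: T1 CAS ⇒ ok; ctr=6 reg=5
step 7: T0 LOAD ⇒ load; ctr=6 reg=6
step 8: T1 LOAD ⇒ load; ctr=6 reg=6
step 9: T0 CAS ⇒ ok; ctr=7 reg=6
step 10: T1 CAS ⇒ retry; ctr=7 reg=6
step 11: T1 LOAD ⇒ load; ctr=7 reg=7
step 12: T1 CAS ⇒ ok; ctr=8 reg=7
step 13: T1 LOAD ⇒ load; ctr=8 reg=8
step 14: T1 CAS ⇒ ok; ctr=9 reg=8
step 15: T1 LOAD ⇒ load; ctr=9 reg=9
step 16: T1 CAS ⇒ ok; ctr=10 reg=9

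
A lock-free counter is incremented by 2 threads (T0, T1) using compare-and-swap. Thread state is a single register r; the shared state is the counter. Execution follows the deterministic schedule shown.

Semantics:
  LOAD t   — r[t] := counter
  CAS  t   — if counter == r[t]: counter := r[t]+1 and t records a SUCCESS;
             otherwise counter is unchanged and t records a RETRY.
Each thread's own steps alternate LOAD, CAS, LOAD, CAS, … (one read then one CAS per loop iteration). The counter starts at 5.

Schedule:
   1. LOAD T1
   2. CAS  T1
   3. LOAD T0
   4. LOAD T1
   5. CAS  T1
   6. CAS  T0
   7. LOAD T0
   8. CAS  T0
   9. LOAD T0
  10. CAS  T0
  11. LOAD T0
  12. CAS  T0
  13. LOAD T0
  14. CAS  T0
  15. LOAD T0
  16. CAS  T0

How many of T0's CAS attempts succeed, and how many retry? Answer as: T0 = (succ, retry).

[1] T1.load  rd  (counter 5, T1.r 5)
[2] T1.cas  hit  (counter 6, T1.r 5)
[3] T0.load  rd  (counter 6, T0.r 6)
[4] T1.load  rd  (counter 6, T1.r 6)
[5] T1.cas  hit  (counter 7, T1.r 6)
[6] T0.cas  miss  (counter 7, T0.r 6)
[7] T0.load  rd  (counter 7, T0.r 7)
[8] T0.cas  hit  (counter 8, T0.r 7)
[9] T0.load  rd  (counter 8, T0.r 8)
[10] T0.cas  hit  (counter 9, T0.r 8)
[11] T0.load  rd  (counter 9, T0.r 9)
[12] T0.cas  hit  (counter 10, T0.r 9)
[13] T0.load  rd  (counter 10, T0.r 10)
[14] T0.cas  hit  (counter 11, T0.r 10)
[15] T0.load  rd  (counter 11, T0.r 11)
[16] T0.cas  hit  (counter 12, T0.r 11)

T0 = (5, 1)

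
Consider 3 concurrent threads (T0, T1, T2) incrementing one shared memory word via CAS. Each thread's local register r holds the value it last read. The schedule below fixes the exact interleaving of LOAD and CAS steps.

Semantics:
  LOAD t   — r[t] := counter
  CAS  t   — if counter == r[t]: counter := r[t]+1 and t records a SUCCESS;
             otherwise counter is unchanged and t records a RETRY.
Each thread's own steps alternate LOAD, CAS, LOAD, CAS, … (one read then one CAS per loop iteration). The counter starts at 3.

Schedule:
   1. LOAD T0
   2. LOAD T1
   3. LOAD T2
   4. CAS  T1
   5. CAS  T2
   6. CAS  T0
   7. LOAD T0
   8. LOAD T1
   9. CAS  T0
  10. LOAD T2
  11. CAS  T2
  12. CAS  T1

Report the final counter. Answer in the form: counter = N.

counter = 6

step 1: T0 LOAD ⇒ load; ctr=3 reg=3
step 2: T1 LOAD ⇒ load; ctr=3 reg=3
step 3: T2 LOAD ⇒ load; ctr=3 reg=3
step 4: T1 CAS ⇒ ok; ctr=4 reg=3
step 5: T2 CAS ⇒ retry; ctr=4 reg=3
step 6: T0 CAS ⇒ retry; ctr=4 reg=3
step 7: T0 LOAD ⇒ load; ctr=4 reg=4
step 8: T1 LOAD ⇒ load; ctr=4 reg=4
step 9: T0 CAS ⇒ ok; ctr=5 reg=4
step 10: T2 LOAD ⇒ load; ctr=5 reg=5
step 11: T2 CAS ⇒ ok; ctr=6 reg=5
step 12: T1 CAS ⇒ retry; ctr=6 reg=4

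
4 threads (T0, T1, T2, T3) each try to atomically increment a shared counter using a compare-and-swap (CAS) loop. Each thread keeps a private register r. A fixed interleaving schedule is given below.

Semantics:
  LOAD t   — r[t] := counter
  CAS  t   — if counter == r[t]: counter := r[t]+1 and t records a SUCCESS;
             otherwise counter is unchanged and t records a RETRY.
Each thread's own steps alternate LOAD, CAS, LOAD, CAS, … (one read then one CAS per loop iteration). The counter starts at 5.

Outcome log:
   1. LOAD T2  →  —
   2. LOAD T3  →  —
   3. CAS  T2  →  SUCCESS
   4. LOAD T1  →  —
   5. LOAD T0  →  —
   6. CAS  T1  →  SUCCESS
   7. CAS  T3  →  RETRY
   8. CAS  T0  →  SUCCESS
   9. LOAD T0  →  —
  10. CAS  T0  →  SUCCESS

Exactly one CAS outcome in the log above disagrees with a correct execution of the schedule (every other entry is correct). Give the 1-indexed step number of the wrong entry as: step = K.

Reference trace:
[1] T2.load  rd  (counter 5, T2.r 5)
[2] T3.load  rd  (counter 5, T3.r 5)
[3] T2.cas  hit  (counter 6, T2.r 5)
[4] T1.load  rd  (counter 6, T1.r 6)
[5] T0.load  rd  (counter 6, T0.r 6)
[6] T1.cas  hit  (counter 7, T1.r 6)
[7] T3.cas  miss  (counter 7, T3.r 5)
[8] T0.cas  miss  (counter 7, T0.r 6)
[9] T0.load  rd  (counter 7, T0.r 7)
[10] T0.cas  hit  (counter 8, T0.r 7)
Mismatch at 8.

step = 8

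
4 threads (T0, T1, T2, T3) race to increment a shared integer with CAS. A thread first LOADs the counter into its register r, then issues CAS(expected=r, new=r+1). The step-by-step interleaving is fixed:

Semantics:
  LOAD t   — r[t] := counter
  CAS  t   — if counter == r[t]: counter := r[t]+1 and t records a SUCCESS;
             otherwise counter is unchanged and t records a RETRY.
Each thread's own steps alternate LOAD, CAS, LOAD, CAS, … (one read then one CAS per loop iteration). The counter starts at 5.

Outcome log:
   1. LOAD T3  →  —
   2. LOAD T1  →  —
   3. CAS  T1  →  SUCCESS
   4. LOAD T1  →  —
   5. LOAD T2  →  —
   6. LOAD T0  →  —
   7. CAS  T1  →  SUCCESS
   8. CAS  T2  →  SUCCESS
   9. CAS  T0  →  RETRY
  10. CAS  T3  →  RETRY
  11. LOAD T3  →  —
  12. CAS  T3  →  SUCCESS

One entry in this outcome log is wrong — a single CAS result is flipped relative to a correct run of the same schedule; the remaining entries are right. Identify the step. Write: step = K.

step = 8

Re-executing:
1. LOAD T3 → mem=5 r[T3]=5 [LOAD]
2. LOAD T1 → mem=5 r[T1]=5 [LOAD]
3. CAS T1 → mem=6 r[T1]=5 [OK]
4. LOAD T1 → mem=6 r[T1]=6 [LOAD]
5. LOAD T2 → mem=6 r[T2]=6 [LOAD]
6. LOAD T0 → mem=6 r[T0]=6 [LOAD]
7. CAS T1 → mem=7 r[T1]=6 [OK]
8. CAS T2 → mem=7 r[T2]=6 [RETRY]
9. CAS T0 → mem=7 r[T0]=6 [RETRY]
10. CAS T3 → mem=7 r[T3]=5 [RETRY]
11. LOAD T3 → mem=7 r[T3]=7 [LOAD]
12. CAS T3 → mem=8 r[T3]=7 [OK]
Log disagrees first at step 8.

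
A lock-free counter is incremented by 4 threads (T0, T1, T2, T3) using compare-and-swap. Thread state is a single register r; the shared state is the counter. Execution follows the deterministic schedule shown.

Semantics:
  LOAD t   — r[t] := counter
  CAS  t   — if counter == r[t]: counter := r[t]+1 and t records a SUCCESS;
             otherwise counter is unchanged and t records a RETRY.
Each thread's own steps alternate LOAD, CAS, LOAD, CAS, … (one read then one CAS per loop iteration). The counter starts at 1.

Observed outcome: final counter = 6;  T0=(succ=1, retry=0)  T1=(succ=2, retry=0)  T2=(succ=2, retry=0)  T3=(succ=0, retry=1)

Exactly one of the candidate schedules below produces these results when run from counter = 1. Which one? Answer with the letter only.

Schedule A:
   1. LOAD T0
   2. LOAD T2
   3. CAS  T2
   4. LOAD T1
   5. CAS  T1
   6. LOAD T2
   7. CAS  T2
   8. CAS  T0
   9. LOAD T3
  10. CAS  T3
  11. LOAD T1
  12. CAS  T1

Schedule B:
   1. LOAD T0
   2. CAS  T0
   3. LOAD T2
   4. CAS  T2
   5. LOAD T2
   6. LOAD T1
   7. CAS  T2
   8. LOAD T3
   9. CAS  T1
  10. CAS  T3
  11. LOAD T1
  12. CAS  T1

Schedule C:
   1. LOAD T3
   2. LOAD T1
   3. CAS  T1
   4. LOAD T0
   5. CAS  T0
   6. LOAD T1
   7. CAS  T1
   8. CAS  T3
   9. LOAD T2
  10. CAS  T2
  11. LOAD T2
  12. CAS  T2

Simulating candidate C:
[1] T3.load  rd  (counter 1, T3.r 1)
[2] T1.load  rd  (counter 1, T1.r 1)
[3] T1.cas  hit  (counter 2, T1.r 1)
[4] T0.load  rd  (counter 2, T0.r 2)
[5] T0.cas  hit  (counter 3, T0.r 2)
[6] T1.load  rd  (counter 3, T1.r 3)
[7] T1.cas  hit  (counter 4, T1.r 3)
[8] T3.cas  miss  (counter 4, T3.r 1)
[9] T2.load  rd  (counter 4, T2.r 4)
[10] T2.cas  hit  (counter 5, T2.r 4)
[11] T2.load  rd  (counter 5, T2.r 5)
[12] T2.cas  hit  (counter 6, T2.r 5)

C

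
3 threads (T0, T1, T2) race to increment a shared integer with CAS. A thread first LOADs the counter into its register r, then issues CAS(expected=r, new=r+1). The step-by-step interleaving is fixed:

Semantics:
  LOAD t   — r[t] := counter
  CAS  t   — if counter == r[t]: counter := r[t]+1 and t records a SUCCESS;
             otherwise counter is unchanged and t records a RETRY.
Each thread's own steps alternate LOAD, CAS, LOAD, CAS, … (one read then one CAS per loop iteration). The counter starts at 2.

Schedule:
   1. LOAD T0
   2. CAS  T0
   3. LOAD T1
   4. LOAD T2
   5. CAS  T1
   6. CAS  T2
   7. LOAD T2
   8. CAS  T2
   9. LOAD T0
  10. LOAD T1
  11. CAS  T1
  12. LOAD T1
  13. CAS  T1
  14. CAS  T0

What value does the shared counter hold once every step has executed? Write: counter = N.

step 1: T0 LOAD ⇒ load; ctr=2 reg=2
step 2: T0 CAS ⇒ ok; ctr=3 reg=2
step 3: T1 LOAD ⇒ load; ctr=3 reg=3
step 4: T2 LOAD ⇒ load; ctr=3 reg=3
step 5: T1 CAS ⇒ ok; ctr=4 reg=3
step 6: T2 CAS ⇒ retry; ctr=4 reg=3
step 7: T2 LOAD ⇒ load; ctr=4 reg=4
step 8: T2 CAS ⇒ ok; ctr=5 reg=4
step 9: T0 LOAD ⇒ load; ctr=5 reg=5
step 10: T1 LOAD ⇒ load; ctr=5 reg=5
step 11: T1 CAS ⇒ ok; ctr=6 reg=5
step 12: T1 LOAD ⇒ load; ctr=6 reg=6
step 13: T1 CAS ⇒ ok; ctr=7 reg=6
step 14: T0 CAS ⇒ retry; ctr=7 reg=5

counter = 7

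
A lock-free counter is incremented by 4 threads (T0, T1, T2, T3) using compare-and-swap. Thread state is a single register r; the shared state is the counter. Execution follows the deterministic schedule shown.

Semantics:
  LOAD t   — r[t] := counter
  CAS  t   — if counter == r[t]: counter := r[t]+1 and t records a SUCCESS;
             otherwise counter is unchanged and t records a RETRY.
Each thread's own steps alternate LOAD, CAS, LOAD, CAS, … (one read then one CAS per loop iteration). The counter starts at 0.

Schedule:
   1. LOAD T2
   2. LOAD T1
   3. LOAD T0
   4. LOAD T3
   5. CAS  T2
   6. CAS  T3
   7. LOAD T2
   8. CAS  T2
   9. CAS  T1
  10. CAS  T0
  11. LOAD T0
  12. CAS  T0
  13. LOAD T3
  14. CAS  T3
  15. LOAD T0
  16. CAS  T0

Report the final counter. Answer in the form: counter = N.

counter = 5

step 1: T2 LOAD ⇒ load; ctr=0 reg=0
step 2: T1 LOAD ⇒ load; ctr=0 reg=0
step 3: T0 LOAD ⇒ load; ctr=0 reg=0
step 4: T3 LOAD ⇒ load; ctr=0 reg=0
step 5: T2 CAS ⇒ ok; ctr=1 reg=0
step 6: T3 CAS ⇒ retry; ctr=1 reg=0
step 7: T2 LOAD ⇒ load; ctr=1 reg=1
step 8: T2 CAS ⇒ ok; ctr=2 reg=1
step 9: T1 CAS ⇒ retry; ctr=2 reg=0
step 10: T0 CAS ⇒ retry; ctr=2 reg=0
step 11: T0 LOAD ⇒ load; ctr=2 reg=2
step 12: T0 CAS ⇒ ok; ctr=3 reg=2
step 13: T3 LOAD ⇒ load; ctr=3 reg=3
step 14: T3 CAS ⇒ ok; ctr=4 reg=3
step 15: T0 LOAD ⇒ load; ctr=4 reg=4
step 16: T0 CAS ⇒ ok; ctr=5 reg=4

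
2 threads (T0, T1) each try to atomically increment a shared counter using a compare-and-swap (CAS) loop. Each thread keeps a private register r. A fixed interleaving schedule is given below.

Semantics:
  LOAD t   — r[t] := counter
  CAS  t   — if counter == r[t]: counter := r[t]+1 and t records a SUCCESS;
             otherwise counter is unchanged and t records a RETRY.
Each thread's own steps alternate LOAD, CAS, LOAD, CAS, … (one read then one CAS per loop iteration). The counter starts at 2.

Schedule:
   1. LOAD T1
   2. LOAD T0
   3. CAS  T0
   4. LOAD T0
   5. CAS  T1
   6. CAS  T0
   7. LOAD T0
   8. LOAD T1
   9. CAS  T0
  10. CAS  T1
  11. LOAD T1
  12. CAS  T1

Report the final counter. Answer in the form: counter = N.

1. LOAD T1 → mem=2 r[T1]=2 [LOAD]
2. LOAD T0 → mem=2 r[T0]=2 [LOAD]
3. CAS T0 → mem=3 r[T0]=2 [OK]
4. LOAD T0 → mem=3 r[T0]=3 [LOAD]
5. CAS T1 → mem=3 r[T1]=2 [RETRY]
6. CAS T0 → mem=4 r[T0]=3 [OK]
7. LOAD T0 → mem=4 r[T0]=4 [LOAD]
8. LOAD T1 → mem=4 r[T1]=4 [LOAD]
9. CAS T0 → mem=5 r[T0]=4 [OK]
10. CAS T1 → mem=5 r[T1]=4 [RETRY]
11. LOAD T1 → mem=5 r[T1]=5 [LOAD]
12. CAS T1 → mem=6 r[T1]=5 [OK]

counter = 6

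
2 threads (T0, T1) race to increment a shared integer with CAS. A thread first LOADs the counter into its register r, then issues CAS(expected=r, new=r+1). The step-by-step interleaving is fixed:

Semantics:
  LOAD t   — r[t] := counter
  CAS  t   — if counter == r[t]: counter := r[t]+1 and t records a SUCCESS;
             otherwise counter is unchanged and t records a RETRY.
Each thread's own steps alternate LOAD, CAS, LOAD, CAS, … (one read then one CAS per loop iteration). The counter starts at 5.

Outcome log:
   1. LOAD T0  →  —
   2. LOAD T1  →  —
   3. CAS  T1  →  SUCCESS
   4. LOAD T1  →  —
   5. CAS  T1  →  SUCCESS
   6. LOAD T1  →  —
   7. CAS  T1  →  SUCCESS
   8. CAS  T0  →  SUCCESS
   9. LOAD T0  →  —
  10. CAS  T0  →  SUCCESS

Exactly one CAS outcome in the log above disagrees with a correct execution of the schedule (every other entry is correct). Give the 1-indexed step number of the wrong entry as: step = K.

Re-executing:
[1] T0.load  rd  (counter 5, T0.r 5)
[2] T1.load  rd  (counter 5, T1.r 5)
[3] T1.cas  hit  (counter 6, T1.r 5)
[4] T1.load  rd  (counter 6, T1.r 6)
[5] T1.cas  hit  (counter 7, T1.r 6)
[6] T1.load  rd  (counter 7, T1.r 7)
[7] T1.cas  hit  (counter 8, T1.r 7)
[8] T0.cas  miss  (counter 8, T0.r 5)
[9] T0.load  rd  (counter 8, T0.r 8)
[10] T0.cas  hit  (counter 9, T0.r 8)
Mismatch at 8.

step = 8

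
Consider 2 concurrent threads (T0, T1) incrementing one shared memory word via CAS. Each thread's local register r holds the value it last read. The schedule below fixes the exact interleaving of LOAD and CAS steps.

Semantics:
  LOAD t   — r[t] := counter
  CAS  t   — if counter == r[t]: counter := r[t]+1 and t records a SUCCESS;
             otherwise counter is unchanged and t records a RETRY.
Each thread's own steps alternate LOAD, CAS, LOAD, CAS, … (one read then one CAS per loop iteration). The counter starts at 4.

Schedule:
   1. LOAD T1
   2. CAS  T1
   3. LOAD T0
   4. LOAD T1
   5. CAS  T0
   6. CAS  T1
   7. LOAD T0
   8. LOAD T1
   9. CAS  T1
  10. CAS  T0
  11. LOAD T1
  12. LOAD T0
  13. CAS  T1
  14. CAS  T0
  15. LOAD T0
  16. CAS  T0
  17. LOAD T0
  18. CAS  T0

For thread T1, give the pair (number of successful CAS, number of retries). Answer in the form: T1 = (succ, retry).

T1 = (3, 1)

1. LOAD T1 → mem=4 r[T1]=4 [LOAD]
2. CAS T1 → mem=5 r[T1]=4 [OK]
3. LOAD T0 → mem=5 r[T0]=5 [LOAD]
4. LOAD T1 → mem=5 r[T1]=5 [LOAD]
5. CAS T0 → mem=6 r[T0]=5 [OK]
6. CAS T1 → mem=6 r[T1]=5 [RETRY]
7. LOAD T0 → mem=6 r[T0]=6 [LOAD]
8. LOAD T1 → mem=6 r[T1]=6 [LOAD]
9. CAS T1 → mem=7 r[T1]=6 [OK]
10. CAS T0 → mem=7 r[T0]=6 [RETRY]
11. LOAD T1 → mem=7 r[T1]=7 [LOAD]
12. LOAD T0 → mem=7 r[T0]=7 [LOAD]
13. CAS T1 → mem=8 r[T1]=7 [OK]
14. CAS T0 → mem=8 r[T0]=7 [RETRY]
15. LOAD T0 → mem=8 r[T0]=8 [LOAD]
16. CAS T0 → mem=9 r[T0]=8 [OK]
17. LOAD T0 → mem=9 r[T0]=9 [LOAD]
18. CAS T0 → mem=10 r[T0]=9 [OK]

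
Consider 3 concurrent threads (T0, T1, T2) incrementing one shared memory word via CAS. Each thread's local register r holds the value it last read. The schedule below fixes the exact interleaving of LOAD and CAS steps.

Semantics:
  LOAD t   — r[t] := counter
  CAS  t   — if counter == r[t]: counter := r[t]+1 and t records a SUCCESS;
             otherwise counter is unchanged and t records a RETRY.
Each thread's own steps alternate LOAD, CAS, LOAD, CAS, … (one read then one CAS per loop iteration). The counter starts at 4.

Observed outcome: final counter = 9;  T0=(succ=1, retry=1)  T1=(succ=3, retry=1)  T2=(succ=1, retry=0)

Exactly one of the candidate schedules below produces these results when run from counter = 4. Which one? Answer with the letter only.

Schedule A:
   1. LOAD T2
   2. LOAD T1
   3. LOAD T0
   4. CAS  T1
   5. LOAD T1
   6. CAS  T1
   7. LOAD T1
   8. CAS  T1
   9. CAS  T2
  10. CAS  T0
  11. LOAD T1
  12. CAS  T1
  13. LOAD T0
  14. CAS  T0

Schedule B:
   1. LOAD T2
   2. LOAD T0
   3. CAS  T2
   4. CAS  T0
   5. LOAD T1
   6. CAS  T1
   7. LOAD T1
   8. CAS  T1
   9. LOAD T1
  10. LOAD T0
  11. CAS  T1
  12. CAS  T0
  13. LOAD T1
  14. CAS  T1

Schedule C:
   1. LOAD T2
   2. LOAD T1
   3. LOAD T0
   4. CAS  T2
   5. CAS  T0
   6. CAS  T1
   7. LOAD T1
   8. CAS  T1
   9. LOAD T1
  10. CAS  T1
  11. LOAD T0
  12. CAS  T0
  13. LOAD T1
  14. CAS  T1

Tracing schedule C:
   1) LOAD T2:  M=4  r_T2=4
   2) LOAD T1:  M=4  r_T1=4
   3) LOAD T0:  M=4  r_T0=4
   4) CAS  T2:  M=5  r_T2=4 ✓
   5) CAS  T0:  M=5  r_T0=4 ✗
   6) CAS  T1:  M=5  r_T1=4 ✗
   7) LOAD T1:  M=5  r_T1=5
   8) CAS  T1:  M=6  r_T1=5 ✓
   9) LOAD T1:  M=6  r_T1=6
  10) CAS  T1:  M=7  r_T1=6 ✓
  11) LOAD T0:  M=7  r_T0=7
  12) CAS  T0:  M=8  r_T0=7 ✓
  13) LOAD T1:  M=8  r_T1=8
  14) CAS  T1:  M=9  r_T1=8 ✓

C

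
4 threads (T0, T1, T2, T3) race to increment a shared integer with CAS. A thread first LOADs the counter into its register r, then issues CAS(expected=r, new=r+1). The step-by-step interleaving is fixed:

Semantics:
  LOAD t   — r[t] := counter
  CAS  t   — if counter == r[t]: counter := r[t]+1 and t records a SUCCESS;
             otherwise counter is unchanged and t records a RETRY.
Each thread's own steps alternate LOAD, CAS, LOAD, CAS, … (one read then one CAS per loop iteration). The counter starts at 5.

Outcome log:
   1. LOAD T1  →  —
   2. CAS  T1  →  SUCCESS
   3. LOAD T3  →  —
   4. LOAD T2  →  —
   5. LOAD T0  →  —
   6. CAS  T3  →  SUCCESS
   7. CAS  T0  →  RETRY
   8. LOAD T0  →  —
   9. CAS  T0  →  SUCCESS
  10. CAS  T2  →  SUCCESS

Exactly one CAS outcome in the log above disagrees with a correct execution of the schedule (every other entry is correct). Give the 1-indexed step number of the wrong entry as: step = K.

Correct run:
1. LOAD T1 → mem=5 r[T1]=5 [LOAD]
2. CAS T1 → mem=6 r[T1]=5 [OK]
3. LOAD T3 → mem=6 r[T3]=6 [LOAD]
4. LOAD T2 → mem=6 r[T2]=6 [LOAD]
5. LOAD T0 → mem=6 r[T0]=6 [LOAD]
6. CAS T3 → mem=7 r[T3]=6 [OK]
7. CAS T0 → mem=7 r[T0]=6 [RETRY]
8. LOAD T0 → mem=7 r[T0]=7 [LOAD]
9. CAS T0 → mem=8 r[T0]=7 [OK]
10. CAS T2 → mem=8 r[T2]=6 [RETRY]
Flip is step 10.

step = 10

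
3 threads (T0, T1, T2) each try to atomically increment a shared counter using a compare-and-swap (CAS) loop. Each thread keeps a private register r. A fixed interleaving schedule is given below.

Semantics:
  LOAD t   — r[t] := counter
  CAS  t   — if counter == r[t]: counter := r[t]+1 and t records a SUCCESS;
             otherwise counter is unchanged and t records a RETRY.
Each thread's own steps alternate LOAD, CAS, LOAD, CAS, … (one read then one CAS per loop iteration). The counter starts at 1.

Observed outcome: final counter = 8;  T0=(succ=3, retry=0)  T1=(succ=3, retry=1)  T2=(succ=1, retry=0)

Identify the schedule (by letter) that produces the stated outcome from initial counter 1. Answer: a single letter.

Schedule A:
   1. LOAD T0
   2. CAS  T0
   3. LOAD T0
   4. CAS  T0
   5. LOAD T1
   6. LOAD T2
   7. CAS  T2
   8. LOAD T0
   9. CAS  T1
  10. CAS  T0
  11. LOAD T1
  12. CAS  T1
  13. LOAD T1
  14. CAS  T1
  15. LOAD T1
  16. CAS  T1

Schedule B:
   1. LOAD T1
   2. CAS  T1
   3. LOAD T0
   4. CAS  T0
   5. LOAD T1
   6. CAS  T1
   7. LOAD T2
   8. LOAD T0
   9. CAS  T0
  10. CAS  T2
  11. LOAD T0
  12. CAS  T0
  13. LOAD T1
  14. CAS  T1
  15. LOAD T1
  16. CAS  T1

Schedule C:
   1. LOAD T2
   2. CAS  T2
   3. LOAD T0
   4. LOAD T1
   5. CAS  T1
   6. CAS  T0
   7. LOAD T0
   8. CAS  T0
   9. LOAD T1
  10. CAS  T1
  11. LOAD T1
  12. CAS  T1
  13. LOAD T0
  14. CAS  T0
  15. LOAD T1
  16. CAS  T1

Run A:
step 1: T0 LOAD ⇒ load; ctr=1 reg=1
step 2: T0 CAS ⇒ ok; ctr=2 reg=1
step 3: T0 LOAD ⇒ load; ctr=2 reg=2
step 4: T0 CAS ⇒ ok; ctr=3 reg=2
step 5: T1 LOAD ⇒ load; ctr=3 reg=3
step 6: T2 LOAD ⇒ load; ctr=3 reg=3
step 7: T2 CAS ⇒ ok; ctr=4 reg=3
step 8: T0 LOAD ⇒ load; ctr=4 reg=4
step 9: T1 CAS ⇒ retry; ctr=4 reg=3
step 10: T0 CAS ⇒ ok; ctr=5 reg=4
step 11: T1 LOAD ⇒ load; ctr=5 reg=5
step 12: T1 CAS ⇒ ok; ctr=6 reg=5
step 13: T1 LOAD ⇒ load; ctr=6 reg=6
step 14: T1 CAS ⇒ ok; ctr=7 reg=6
step 15: T1 LOAD ⇒ load; ctr=7 reg=7
step 16: T1 CAS ⇒ ok; ctr=8 reg=7

A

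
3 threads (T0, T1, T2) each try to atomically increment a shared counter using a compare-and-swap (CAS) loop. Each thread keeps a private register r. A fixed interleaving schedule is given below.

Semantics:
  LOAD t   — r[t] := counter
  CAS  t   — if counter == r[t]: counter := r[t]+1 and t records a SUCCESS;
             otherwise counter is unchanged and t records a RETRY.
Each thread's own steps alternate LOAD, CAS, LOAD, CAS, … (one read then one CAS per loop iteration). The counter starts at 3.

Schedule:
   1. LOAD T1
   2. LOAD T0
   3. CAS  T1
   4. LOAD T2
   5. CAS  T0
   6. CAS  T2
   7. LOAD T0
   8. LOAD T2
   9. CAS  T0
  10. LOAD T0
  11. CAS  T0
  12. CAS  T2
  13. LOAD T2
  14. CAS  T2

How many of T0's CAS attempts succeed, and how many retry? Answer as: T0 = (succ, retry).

[1] T1.load  rd  (counter 3, T1.r 3)
[2] T0.load  rd  (counter 3, T0.r 3)
[3] T1.cas  hit  (counter 4, T1.r 3)
[4] T2.load  rd  (counter 4, T2.r 4)
[5] T0.cas  miss  (counter 4, T0.r 3)
[6] T2.cas  hit  (counter 5, T2.r 4)
[7] T0.load  rd  (counter 5, T0.r 5)
[8] T2.load  rd  (counter 5, T2.r 5)
[9] T0.cas  hit  (counter 6, T0.r 5)
[10] T0.load  rd  (counter 6, T0.r 6)
[11] T0.cas  hit  (counter 7, T0.r 6)
[12] T2.cas  miss  (counter 7, T2.r 5)
[13] T2.load  rd  (counter 7, T2.r 7)
[14] T2.cas  hit  (counter 8, T2.r 7)

T0 = (2, 1)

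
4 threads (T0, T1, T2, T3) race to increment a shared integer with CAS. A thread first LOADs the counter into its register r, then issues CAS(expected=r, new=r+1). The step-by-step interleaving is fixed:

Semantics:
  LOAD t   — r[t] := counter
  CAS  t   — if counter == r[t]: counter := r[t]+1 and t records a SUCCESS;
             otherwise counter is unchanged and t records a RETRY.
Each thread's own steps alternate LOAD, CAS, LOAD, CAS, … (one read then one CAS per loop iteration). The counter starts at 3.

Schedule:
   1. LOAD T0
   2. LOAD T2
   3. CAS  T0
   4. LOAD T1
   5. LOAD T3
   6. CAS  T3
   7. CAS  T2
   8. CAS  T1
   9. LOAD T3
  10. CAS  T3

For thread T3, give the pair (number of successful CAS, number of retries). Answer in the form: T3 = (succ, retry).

1. LOAD T0 → mem=3 r[T0]=3 [LOAD]
2. LOAD T2 → mem=3 r[T2]=3 [LOAD]
3. CAS T0 → mem=4 r[T0]=3 [OK]
4. LOAD T1 → mem=4 r[T1]=4 [LOAD]
5. LOAD T3 → mem=4 r[T3]=4 [LOAD]
6. CAS T3 → mem=5 r[T3]=4 [OK]
7. CAS T2 → mem=5 r[T2]=3 [RETRY]
8. CAS T1 → mem=5 r[T1]=4 [RETRY]
9. LOAD T3 → mem=5 r[T3]=5 [LOAD]
10. CAS T3 → mem=6 r[T3]=5 [OK]

T3 = (2, 0)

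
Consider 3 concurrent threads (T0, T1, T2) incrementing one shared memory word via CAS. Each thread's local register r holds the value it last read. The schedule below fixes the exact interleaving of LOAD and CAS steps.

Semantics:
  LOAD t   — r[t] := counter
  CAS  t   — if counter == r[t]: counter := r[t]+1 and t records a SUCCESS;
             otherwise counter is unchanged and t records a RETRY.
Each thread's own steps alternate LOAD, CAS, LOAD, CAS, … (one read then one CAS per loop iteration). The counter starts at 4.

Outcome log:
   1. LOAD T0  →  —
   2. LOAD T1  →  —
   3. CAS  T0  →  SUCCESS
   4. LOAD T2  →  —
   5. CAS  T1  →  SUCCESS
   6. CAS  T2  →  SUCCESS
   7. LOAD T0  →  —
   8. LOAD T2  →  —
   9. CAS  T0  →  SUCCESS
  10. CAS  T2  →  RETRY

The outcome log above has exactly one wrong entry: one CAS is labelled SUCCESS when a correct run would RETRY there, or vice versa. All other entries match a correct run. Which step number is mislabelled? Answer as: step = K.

Reference trace:
[1] T0.load  rd  (counter 4, T0.r 4)
[2] T1.load  rd  (counter 4, T1.r 4)
[3] T0.cas  hit  (counter 5, T0.r 4)
[4] T2.load  rd  (counter 5, T2.r 5)
[5] T1.cas  miss  (counter 5, T1.r 4)
[6] T2.cas  hit  (counter 6, T2.r 5)
[7] T0.load  rd  (counter 6, T0.r 6)
[8] T2.load  rd  (counter 6, T2.r 6)
[9] T0.cas  hit  (counter 7, T0.r 6)
[10] T2.cas  miss  (counter 7, T2.r 6)
Log disagrees first at step 5.

step = 5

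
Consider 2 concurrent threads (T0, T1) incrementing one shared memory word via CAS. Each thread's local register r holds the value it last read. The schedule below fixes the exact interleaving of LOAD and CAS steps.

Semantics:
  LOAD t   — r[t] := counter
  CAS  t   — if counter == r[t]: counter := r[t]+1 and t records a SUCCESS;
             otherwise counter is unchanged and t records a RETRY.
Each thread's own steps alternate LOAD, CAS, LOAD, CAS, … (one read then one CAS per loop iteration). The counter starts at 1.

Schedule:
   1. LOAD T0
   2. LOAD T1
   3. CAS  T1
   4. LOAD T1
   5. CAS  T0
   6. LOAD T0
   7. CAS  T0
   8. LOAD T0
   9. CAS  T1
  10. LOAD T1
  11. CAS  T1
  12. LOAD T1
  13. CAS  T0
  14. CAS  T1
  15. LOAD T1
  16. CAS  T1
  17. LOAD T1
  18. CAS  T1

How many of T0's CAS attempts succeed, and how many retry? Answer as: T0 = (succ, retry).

T0 = (1, 2)

   1) LOAD T0:  M=1  r_T0=1
   2) LOAD T1:  M=1  r_T1=1
   3) CAS  T1:  M=2  r_T1=1 ✓
   4) LOAD T1:  M=2  r_T1=2
   5) CAS  T0:  M=2  r_T0=1 ✗
   6) LOAD T0:  M=2  r_T0=2
   7) CAS  T0:  M=3  r_T0=2 ✓
   8) LOAD T0:  M=3  r_T0=3
   9) CAS  T1:  M=3  r_T1=2 ✗
  10) LOAD T1:  M=3  r_T1=3
  11) CAS  T1:  M=4  r_T1=3 ✓
  12) LOAD T1:  M=4  r_T1=4
  13) CAS  T0:  M=4  r_T0=3 ✗
  14) CAS  T1:  M=5  r_T1=4 ✓
  15) LOAD T1:  M=5  r_T1=5
  16) CAS  T1:  M=6  r_T1=5 ✓
  17) LOAD T1:  M=6  r_T1=6
  18) CAS  T1:  M=7  r_T1=6 ✓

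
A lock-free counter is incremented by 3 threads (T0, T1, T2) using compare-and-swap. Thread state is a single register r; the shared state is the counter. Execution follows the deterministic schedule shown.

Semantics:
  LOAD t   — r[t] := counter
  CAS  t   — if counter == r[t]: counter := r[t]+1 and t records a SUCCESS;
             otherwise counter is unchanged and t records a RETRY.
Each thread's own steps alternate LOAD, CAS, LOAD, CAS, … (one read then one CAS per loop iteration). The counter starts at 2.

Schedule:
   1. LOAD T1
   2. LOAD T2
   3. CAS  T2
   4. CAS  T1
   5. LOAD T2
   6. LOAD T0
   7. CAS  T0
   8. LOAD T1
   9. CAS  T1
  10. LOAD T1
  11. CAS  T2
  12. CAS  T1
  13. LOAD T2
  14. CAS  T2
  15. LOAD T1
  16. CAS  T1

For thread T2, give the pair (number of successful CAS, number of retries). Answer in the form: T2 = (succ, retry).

[1] T1.load  rd  (counter 2, T1.r 2)
[2] T2.load  rd  (counter 2, T2.r 2)
[3] T2.cas  hit  (counter 3, T2.r 2)
[4] T1.cas  miss  (counter 3, T1.r 2)
[5] T2.load  rd  (counter 3, T2.r 3)
[6] T0.load  rd  (counter 3, T0.r 3)
[7] T0.cas  hit  (counter 4, T0.r 3)
[8] T1.load  rd  (counter 4, T1.r 4)
[9] T1.cas  hit  (counter 5, T1.r 4)
[10] T1.load  rd  (counter 5, T1.r 5)
[11] T2.cas  miss  (counter 5, T2.r 3)
[12] T1.cas  hit  (counter 6, T1.r 5)
[13] T2.load  rd  (counter 6, T2.r 6)
[14] T2.cas  hit  (counter 7, T2.r 6)
[15] T1.load  rd  (counter 7, T1.r 7)
[16] T1.cas  hit  (counter 8, T1.r 7)

T2 = (2, 1)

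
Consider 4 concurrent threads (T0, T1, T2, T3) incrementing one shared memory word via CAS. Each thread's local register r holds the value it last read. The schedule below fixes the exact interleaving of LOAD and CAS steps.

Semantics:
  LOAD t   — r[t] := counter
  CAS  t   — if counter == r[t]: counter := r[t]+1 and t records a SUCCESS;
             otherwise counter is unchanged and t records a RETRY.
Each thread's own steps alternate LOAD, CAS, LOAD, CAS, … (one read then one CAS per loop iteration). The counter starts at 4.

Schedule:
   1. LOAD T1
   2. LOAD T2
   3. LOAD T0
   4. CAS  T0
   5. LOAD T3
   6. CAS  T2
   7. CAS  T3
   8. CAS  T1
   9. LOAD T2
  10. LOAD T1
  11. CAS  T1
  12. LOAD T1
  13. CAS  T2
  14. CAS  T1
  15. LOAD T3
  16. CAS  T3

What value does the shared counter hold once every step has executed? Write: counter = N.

counter = 9

T1 LOAD — after: cnt=4, r=4 — load
T2 LOAD — after: cnt=4, r=4 — load
T0 LOAD — after: cnt=4, r=4 — load
T0 CAS — after: cnt=5, r=4 — ok
T3 LOAD — after: cnt=5, r=5 — load
T2 CAS — after: cnt=5, r=4 — retry
T3 CAS — after: cnt=6, r=5 — ok
T1 CAS — after: cnt=6, r=4 — retry
T2 LOAD — after: cnt=6, r=6 — load
T1 LOAD — after: cnt=6, r=6 — load
T1 CAS — after: cnt=7, r=6 — ok
T1 LOAD — after: cnt=7, r=7 — load
T2 CAS — after: cnt=7, r=6 — retry
T1 CAS — after: cnt=8, r=7 — ok
T3 LOAD — after: cnt=8, r=8 — load
T3 CAS — after: cnt=9, r=8 — ok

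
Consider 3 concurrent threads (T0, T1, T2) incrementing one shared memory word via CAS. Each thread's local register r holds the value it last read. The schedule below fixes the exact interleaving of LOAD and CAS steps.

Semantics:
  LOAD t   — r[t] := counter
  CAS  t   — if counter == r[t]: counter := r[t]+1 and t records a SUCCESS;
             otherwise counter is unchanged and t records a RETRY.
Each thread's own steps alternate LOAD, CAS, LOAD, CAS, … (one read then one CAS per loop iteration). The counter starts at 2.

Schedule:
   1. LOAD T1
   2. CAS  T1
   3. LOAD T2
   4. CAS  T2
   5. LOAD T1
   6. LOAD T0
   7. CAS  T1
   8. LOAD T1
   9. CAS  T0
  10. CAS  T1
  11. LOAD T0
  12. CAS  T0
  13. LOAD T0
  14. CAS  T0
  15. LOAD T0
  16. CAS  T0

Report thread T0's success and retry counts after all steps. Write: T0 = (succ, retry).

T1 LOAD — after: cnt=2, r=2 — load
T1 CAS — after: cnt=3, r=2 — ok
T2 LOAD — after: cnt=3, r=3 — load
T2 CAS — after: cnt=4, r=3 — ok
T1 LOAD — after: cnt=4, r=4 — load
T0 LOAD — after: cnt=4, r=4 — load
T1 CAS — after: cnt=5, r=4 — ok
T1 LOAD — after: cnt=5, r=5 — load
T0 CAS — after: cnt=5, r=4 — retry
T1 CAS — after: cnt=6, r=5 — ok
T0 LOAD — after: cnt=6, r=6 — load
T0 CAS — after: cnt=7, r=6 — ok
T0 LOAD — after: cnt=7, r=7 — load
T0 CAS — after: cnt=8, r=7 — ok
T0 LOAD — after: cnt=8, r=8 — load
T0 CAS — after: cnt=9, r=8 — ok

T0 = (3, 1)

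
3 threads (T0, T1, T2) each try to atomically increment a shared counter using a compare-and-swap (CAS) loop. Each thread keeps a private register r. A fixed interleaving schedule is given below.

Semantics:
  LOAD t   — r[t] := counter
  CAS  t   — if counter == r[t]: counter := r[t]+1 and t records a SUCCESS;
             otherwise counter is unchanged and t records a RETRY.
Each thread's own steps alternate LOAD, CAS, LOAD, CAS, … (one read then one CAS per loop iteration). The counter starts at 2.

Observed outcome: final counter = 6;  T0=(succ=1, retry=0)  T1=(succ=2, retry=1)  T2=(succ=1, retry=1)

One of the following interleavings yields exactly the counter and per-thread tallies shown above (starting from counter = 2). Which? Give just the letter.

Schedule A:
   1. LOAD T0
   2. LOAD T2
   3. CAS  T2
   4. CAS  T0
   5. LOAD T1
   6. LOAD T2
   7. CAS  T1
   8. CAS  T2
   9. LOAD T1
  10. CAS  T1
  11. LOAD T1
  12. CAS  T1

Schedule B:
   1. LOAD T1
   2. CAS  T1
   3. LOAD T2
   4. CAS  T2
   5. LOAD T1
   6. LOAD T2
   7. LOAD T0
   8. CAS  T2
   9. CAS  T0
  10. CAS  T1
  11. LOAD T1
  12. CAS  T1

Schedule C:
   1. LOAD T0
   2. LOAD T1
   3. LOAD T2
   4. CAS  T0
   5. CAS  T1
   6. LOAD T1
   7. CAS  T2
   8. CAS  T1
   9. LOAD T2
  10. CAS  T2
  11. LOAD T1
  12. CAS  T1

Tracing schedule C:
#1 T0 reads 2
#2 T1 reads 2
#3 T2 reads 2
#4 T0 CAS(2→3) writes; counter now 3
#5 T1 CAS(2→3) fails; counter now 3
#6 T1 reads 3
#7 T2 CAS(2→3) fails; counter now 3
#8 T1 CAS(3→4) writes; counter now 4
#9 T2 reads 4
#10 T2 CAS(4→5) writes; counter now 5
#11 T1 reads 5
#12 T1 CAS(5→6) writes; counter now 6

C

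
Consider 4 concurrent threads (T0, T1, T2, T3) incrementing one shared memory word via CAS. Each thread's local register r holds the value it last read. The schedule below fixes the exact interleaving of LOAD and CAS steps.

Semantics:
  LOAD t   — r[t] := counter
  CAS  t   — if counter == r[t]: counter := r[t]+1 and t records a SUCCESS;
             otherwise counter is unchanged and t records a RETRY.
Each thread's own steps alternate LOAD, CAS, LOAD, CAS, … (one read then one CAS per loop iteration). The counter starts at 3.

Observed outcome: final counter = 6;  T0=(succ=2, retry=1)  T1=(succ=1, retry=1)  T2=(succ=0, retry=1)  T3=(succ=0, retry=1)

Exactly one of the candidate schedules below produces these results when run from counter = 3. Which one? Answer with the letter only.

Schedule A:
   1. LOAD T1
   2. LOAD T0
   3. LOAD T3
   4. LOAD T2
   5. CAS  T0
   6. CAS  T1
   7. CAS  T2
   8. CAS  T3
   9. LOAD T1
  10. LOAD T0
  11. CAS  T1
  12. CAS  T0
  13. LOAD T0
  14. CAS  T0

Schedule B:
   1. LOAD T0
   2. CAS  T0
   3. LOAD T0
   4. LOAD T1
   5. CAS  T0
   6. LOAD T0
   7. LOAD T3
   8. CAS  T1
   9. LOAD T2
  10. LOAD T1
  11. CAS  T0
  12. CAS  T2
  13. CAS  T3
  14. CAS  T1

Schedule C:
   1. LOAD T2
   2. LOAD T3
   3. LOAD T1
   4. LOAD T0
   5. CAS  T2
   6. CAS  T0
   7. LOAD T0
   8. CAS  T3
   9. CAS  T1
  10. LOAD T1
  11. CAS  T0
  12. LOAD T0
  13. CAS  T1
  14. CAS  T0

A

Tracing schedule A:
step 1: T1 LOAD ⇒ load; ctr=3 reg=3
step 2: T0 LOAD ⇒ load; ctr=3 reg=3
step 3: T3 LOAD ⇒ load; ctr=3 reg=3
step 4: T2 LOAD ⇒ load; ctr=3 reg=3
step 5: T0 CAS ⇒ ok; ctr=4 reg=3
step 6: T1 CAS ⇒ retry; ctr=4 reg=3
step 7: T2 CAS ⇒ retry; ctr=4 reg=3
step 8: T3 CAS ⇒ retry; ctr=4 reg=3
step 9: T1 LOAD ⇒ load; ctr=4 reg=4
step 10: T0 LOAD ⇒ load; ctr=4 reg=4
step 11: T1 CAS ⇒ ok; ctr=5 reg=4
step 12: T0 CAS ⇒ retry; ctr=5 reg=4
step 13: T0 LOAD ⇒ load; ctr=5 reg=5
step 14: T0 CAS ⇒ ok; ctr=6 reg=5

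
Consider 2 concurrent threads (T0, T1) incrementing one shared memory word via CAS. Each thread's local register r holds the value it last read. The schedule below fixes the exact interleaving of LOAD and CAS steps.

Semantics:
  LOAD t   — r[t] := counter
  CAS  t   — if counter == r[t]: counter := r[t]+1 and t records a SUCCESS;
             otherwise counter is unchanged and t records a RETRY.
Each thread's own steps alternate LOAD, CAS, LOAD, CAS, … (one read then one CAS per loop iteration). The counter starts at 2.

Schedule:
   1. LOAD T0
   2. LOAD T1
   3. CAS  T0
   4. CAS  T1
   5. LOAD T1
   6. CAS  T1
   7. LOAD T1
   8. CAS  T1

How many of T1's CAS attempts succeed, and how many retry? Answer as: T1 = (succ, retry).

   1) LOAD T0:  M=2  r_T0=2
   2) LOAD T1:  M=2  r_T1=2
   3) CAS  T0:  M=3  r_T0=2 ✓
   4) CAS  T1:  M=3  r_T1=2 ✗
   5) LOAD T1:  M=3  r_T1=3
   6) CAS  T1:  M=4  r_T1=3 ✓
   7) LOAD T1:  M=4  r_T1=4
   8) CAS  T1:  M=5  r_T1=4 ✓

T1 = (2, 1)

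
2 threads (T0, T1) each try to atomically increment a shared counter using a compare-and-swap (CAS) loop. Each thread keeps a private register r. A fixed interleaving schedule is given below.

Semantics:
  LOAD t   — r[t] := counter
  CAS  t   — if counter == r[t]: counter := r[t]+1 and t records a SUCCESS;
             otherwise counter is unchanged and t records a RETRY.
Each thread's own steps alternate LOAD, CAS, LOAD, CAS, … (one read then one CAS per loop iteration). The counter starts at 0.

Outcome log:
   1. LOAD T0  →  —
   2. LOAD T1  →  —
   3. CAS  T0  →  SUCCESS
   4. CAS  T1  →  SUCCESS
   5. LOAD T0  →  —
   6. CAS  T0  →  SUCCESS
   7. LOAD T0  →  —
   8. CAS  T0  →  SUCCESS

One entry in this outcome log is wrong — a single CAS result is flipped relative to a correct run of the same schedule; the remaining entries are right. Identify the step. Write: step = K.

step = 4

Correct run:
#1 T0 reads 0
#2 T1 reads 0
#3 T0 CAS(0→1) writes; counter now 1
#4 T1 CAS(0→1) fails; counter now 1
#5 T0 reads 1
#6 T0 CAS(1→2) writes; counter now 2
#7 T0 reads 2
#8 T0 CAS(2→3) writes; counter now 3
Flip is step 4.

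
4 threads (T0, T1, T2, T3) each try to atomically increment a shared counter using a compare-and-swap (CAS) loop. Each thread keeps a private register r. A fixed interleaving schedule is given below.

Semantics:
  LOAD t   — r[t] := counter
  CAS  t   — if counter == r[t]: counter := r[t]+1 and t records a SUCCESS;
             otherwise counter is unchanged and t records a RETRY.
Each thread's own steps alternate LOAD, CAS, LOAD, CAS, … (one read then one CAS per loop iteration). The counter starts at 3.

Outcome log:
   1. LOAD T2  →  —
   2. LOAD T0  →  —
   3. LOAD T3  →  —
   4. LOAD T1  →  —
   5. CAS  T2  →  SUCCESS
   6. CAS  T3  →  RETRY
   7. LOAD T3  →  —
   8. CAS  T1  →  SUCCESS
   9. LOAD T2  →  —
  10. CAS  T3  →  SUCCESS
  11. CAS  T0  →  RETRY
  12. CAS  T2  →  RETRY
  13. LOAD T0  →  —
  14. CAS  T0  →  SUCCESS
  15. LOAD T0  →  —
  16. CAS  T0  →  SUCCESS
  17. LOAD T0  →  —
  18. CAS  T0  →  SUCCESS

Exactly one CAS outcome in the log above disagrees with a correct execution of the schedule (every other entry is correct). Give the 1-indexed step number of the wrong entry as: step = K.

Correct run:
   1) LOAD T2:  M=3  r_T2=3
   2) LOAD T0:  M=3  r_T0=3
   3) LOAD T3:  M=3  r_T3=3
   4) LOAD T1:  M=3  r_T1=3
   5) CAS  T2:  M=4  r_T2=3 ✓
   6) CAS  T3:  M=4  r_T3=3 ✗
   7) LOAD T3:  M=4  r_T3=4
   8) CAS  T1:  M=4  r_T1=3 ✗
   9) LOAD T2:  M=4  r_T2=4
  10) CAS  T3:  M=5  r_T3=4 ✓
  11) CAS  T0:  M=5  r_T0=3 ✗
  12) CAS  T2:  M=5  r_T2=4 ✗
  13) LOAD T0:  M=5  r_T0=5
  14) CAS  T0:  M=6  r_T0=5 ✓
  15) LOAD T0:  M=6  r_T0=6
  16) CAS  T0:  M=7  r_T0=6 ✓
  17) LOAD T0:  M=7  r_T0=7
  18) CAS  T0:  M=8  r_T0=7 ✓
Log disagrees first at step 8.

step = 8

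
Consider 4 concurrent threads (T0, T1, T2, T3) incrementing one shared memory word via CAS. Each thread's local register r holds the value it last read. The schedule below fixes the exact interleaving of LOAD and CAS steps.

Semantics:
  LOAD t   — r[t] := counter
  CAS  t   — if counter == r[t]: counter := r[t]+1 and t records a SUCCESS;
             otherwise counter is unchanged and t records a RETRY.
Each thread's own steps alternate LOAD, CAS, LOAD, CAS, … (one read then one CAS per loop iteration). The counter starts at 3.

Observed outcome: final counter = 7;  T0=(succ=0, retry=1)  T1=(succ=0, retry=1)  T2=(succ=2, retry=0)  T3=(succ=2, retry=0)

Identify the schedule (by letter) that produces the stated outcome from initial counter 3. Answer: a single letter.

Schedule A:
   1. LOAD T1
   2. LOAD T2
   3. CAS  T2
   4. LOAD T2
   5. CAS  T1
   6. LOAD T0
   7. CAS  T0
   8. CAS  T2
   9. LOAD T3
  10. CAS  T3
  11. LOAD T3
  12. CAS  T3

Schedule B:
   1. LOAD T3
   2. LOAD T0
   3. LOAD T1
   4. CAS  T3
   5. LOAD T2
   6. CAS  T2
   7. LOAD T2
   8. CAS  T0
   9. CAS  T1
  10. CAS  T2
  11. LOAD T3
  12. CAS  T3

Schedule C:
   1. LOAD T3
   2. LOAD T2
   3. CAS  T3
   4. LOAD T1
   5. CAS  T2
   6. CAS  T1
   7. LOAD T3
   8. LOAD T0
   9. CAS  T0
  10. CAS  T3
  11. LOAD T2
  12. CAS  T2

Tracing schedule B:
   1) LOAD T3:  M=3  r_T3=3
   2) LOAD T0:  M=3  r_T0=3
   3) LOAD T1:  M=3  r_T1=3
   4) CAS  T3:  M=4  r_T3=3 ✓
   5) LOAD T2:  M=4  r_T2=4
   6) CAS  T2:  M=5  r_T2=4 ✓
   7) LOAD T2:  M=5  r_T2=5
   8) CAS  T0:  M=5  r_T0=3 ✗
   9) CAS  T1:  M=5  r_T1=3 ✗
  10) CAS  T2:  M=6  r_T2=5 ✓
  11) LOAD T3:  M=6  r_T3=6
  12) CAS  T3:  M=7  r_T3=6 ✓

B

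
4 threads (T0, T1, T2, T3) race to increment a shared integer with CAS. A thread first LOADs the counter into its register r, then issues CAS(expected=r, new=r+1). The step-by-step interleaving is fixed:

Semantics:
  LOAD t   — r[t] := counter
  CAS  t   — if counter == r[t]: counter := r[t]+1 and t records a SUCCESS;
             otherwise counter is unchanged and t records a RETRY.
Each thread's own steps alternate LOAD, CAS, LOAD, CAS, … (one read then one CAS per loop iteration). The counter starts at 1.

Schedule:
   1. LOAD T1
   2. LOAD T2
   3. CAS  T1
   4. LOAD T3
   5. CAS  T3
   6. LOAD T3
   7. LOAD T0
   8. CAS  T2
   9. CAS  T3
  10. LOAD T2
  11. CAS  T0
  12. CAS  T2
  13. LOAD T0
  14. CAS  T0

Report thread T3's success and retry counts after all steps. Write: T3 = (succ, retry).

T3 = (2, 0)

step 1: T1 LOAD ⇒ load; ctr=1 reg=1
step 2: T2 LOAD ⇒ load; ctr=1 reg=1
step 3: T1 CAS ⇒ ok; ctr=2 reg=1
step 4: T3 LOAD ⇒ load; ctr=2 reg=2
step 5: T3 CAS ⇒ ok; ctr=3 reg=2
step 6: T3 LOAD ⇒ load; ctr=3 reg=3
step 7: T0 LOAD ⇒ load; ctr=3 reg=3
step 8: T2 CAS ⇒ retry; ctr=3 reg=1
step 9: T3 CAS ⇒ ok; ctr=4 reg=3
step 10: T2 LOAD ⇒ load; ctr=4 reg=4
step 11: T0 CAS ⇒ retry; ctr=4 reg=3
step 12: T2 CAS ⇒ ok; ctr=5 reg=4
step 13: T0 LOAD ⇒ load; ctr=5 reg=5
step 14: T0 CAS ⇒ ok; ctr=6 reg=5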